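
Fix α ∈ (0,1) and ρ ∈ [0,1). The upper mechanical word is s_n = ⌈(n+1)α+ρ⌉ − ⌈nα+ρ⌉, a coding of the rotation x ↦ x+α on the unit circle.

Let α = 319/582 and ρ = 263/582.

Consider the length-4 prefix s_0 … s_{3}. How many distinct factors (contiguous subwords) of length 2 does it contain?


3

t_n = ⌈(n·319+263)/582⌉ for n = 0 … 4:
  n=0…4: ⌈263/582⌉=1 ⌈582/582⌉=1 ⌈901/582⌉=2 ⌈1220/582⌉=3 ⌈1539/582⌉=3
s_n = t_(n+1) − t_n for n = 0 … 3 gives
prefix = 0110
slide a length-2 window over [0..1] … [2..3] (3 windows); first occurrence of each distinct factor:
  [  0..  1] 01
  [  1..  2] 11
  [  2..  3] 10
distinct factors: {01, 10, 11}
count = 3  (Sturmian bound for length 2 is 3)


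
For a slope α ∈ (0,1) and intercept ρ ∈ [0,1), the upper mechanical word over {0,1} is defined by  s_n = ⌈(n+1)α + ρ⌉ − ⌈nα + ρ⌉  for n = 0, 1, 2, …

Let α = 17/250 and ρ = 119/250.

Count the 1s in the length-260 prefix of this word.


18

#1s = Σ_{n=0}^{259} s_n = Σ_{n=0}^{259} (⌈(n+1)α+ρ⌉ − ⌈nα+ρ⌉)
the sum telescopes: every ⌈nα+ρ⌉ with 0 < n < 260 appears once with + and once with −, leaving ⌈260α+ρ⌉ − ⌈0·α+ρ⌉
260α + ρ = (260·17 + 119) / 250 = 4539/250
ρ = 119/250
⌈4539/250⌉ = 19,  ⌈119/250⌉ = 1
#1s = 19 − 1 = 18


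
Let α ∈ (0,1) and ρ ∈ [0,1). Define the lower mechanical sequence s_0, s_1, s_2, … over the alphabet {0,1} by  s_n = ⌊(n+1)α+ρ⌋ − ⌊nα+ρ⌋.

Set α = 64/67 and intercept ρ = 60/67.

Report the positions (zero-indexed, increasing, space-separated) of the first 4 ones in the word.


0 1 2 3

n=0: ⌊124/67⌋−⌊60/67⌋ = 1−0 = 1  ← one
n=1: ⌊188/67⌋−⌊124/67⌋ = 2−1 = 1  ← one
n=2: ⌊252/67⌋−⌊188/67⌋ = 3−2 = 1  ← one
n=3: ⌊316/67⌋−⌊252/67⌋ = 4−3 = 1  ← one
positions of the first 4 ones: 0 1 2 3


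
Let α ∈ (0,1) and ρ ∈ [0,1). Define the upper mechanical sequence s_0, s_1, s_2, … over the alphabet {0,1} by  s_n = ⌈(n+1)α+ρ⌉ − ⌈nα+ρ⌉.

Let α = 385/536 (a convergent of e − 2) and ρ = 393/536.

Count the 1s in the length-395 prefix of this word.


#1s = Σ_{n=0}^{394} s_n = Σ_{n=0}^{394} (⌈(n+1)α+ρ⌉ − ⌈nα+ρ⌉)
the sum telescopes: every ⌈nα+ρ⌉ with 0 < n < 395 appears once with + and once with −, leaving ⌈395α+ρ⌉ − ⌈0·α+ρ⌉
395α + ρ = (395·385 + 393) / 536 = 152468/536
ρ = 393/536
⌈152468/536⌉ = 285,  ⌈393/536⌉ = 1
#1s = 285 − 1 = 284

284


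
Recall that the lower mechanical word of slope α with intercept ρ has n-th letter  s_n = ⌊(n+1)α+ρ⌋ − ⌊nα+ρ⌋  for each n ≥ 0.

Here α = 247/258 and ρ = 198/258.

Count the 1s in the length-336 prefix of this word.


#1s = Σ_{n=0}^{335} s_n = Σ_{n=0}^{335} (⌊(n+1)α+ρ⌋ − ⌊nα+ρ⌋)
the sum telescopes: every ⌊nα+ρ⌋ with 0 < n < 336 appears once with + and once with −, leaving ⌊336α+ρ⌋ − ⌊0·α+ρ⌋
336α + ρ = (336·247 + 198) / 258 = 83190/258
ρ = 198/258
⌊83190/258⌋ = 322,  ⌊198/258⌋ = 0
#1s = 322 − 0 = 322

322


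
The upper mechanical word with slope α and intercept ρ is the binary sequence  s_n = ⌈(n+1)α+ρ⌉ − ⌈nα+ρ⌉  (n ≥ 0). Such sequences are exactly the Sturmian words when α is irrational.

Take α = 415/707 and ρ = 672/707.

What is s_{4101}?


(n+1)α + ρ = (4102·415 + 672) / 707 = 1703002/707
nα + ρ     = (4101·415 + 672) / 707 = 1702587/707
⌈1703002/707⌉ = 2409,  ⌈1702587/707⌉ = 2409
s_{4101} = 2409 − 2409 = 0

0


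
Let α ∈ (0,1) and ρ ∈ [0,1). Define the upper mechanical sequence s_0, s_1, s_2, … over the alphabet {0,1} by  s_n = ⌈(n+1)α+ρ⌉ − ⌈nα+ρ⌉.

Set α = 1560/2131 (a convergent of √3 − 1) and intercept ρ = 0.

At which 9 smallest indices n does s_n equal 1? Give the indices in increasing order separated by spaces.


n=0: ⌈1560/2131⌉−⌈0/2131⌉ = 1−0 = 1  ← one
n=1: ⌈3120/2131⌉−⌈1560/2131⌉ = 2−1 = 1  ← one
n=2: ⌈4680/2131⌉−⌈3120/2131⌉ = 3−2 = 1  ← one
n=3: ⌈6240/2131⌉−⌈4680/2131⌉ = 3−3 = 0
n=4: ⌈7800/2131⌉−⌈6240/2131⌉ = 4−3 = 1  ← one
n=5: ⌈9360/2131⌉−⌈7800/2131⌉ = 5−4 = 1  ← one
n=6: ⌈10920/2131⌉−⌈9360/2131⌉ = 6−5 = 1  ← one
n=7: ⌈12480/2131⌉−⌈10920/2131⌉ = 6−6 = 0
n=8: ⌈14040/2131⌉−⌈12480/2131⌉ = 7−6 = 1  ← one
n=9: ⌈15600/2131⌉−⌈14040/2131⌉ = 8−7 = 1  ← one
n=10: ⌈17160/2131⌉−⌈15600/2131⌉ = 9−8 = 1  ← one
positions of the first 9 ones: 0 1 2 4 5 6 8 9 10

0 1 2 4 5 6 8 9 10


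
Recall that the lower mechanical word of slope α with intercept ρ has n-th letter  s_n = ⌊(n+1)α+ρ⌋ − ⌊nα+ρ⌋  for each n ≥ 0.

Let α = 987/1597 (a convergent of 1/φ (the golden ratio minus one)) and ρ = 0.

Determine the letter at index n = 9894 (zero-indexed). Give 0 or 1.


(n+1)α + ρ = (9895·987) / 1597 = 9766365/1597
nα + ρ     = (9894·987) / 1597 = 9765378/1597
⌊9766365/1597⌋ = 6115,  ⌊9765378/1597⌋ = 6114
s_{9894} = 6115 − 6114 = 1

1


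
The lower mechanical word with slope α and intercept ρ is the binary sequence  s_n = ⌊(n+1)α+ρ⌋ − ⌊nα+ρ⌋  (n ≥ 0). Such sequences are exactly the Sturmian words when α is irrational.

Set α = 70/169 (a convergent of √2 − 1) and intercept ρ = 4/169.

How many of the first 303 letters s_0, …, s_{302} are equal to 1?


#1s = Σ_{n=0}^{302} s_n = Σ_{n=0}^{302} (⌊(n+1)α+ρ⌋ − ⌊nα+ρ⌋)
the sum telescopes: every ⌊nα+ρ⌋ with 0 < n < 303 appears once with + and once with −, leaving ⌊303α+ρ⌋ − ⌊0·α+ρ⌋
303α + ρ = (303·70 + 4) / 169 = 21214/169
ρ = 4/169
⌊21214/169⌋ = 125,  ⌊4/169⌋ = 0
#1s = 125 − 0 = 125

125


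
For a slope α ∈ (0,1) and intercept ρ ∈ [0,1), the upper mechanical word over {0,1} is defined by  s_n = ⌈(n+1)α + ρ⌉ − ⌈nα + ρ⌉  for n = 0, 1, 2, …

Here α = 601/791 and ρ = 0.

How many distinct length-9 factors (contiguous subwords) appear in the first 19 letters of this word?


t_n = ⌈(n·601)/791⌉ for n = 0 … 19:
  n=0…9: ⌈0/791⌉=0 ⌈601/791⌉=1 ⌈1202/791⌉=2 ⌈1803/791⌉=3 ⌈2404/791⌉=4 ⌈3005/791⌉=4 ⌈3606/791⌉=5 ⌈4207/791⌉=6 ⌈4808/791⌉=7 ⌈5409/791⌉=7
  n=10…19: ⌈6010/791⌉=8 ⌈6611/791⌉=9 ⌈7212/791⌉=10 ⌈7813/791⌉=10 ⌈8414/791⌉=11 ⌈9015/791⌉=12 ⌈9616/791⌉=13 ⌈10217/791⌉=13 ⌈10818/791⌉=14 ⌈11419/791⌉=15
s_n = t_(n+1) − t_n for n = 0 … 18 gives
prefix = 1111011101110111011
slide a length-9 window over [0..8] … [10..18] (11 windows); first occurrence of each distinct factor:
  [  0..  8] 111101110
  [  1..  9] 111011101
  [  2.. 10] 110111011
  [  3.. 11] 101110111
  [  4.. 12] 011101110
  (the other 6 windows repeat one of these)
distinct factors: {011101110, 101110111, 110111011, 111011101, 111101110}
count = 5  (Sturmian bound for length 9 is 10)

5


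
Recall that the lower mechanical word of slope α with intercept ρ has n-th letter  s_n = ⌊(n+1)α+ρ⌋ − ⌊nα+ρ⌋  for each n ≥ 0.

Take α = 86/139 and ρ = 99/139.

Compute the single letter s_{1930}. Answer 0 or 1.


1

(n+1)α + ρ = (1931·86 + 99) / 139 = 166165/139
nα + ρ     = (1930·86 + 99) / 139 = 166079/139
⌊166165/139⌋ = 1195,  ⌊166079/139⌋ = 1194
s_{1930} = 1195 − 1194 = 1


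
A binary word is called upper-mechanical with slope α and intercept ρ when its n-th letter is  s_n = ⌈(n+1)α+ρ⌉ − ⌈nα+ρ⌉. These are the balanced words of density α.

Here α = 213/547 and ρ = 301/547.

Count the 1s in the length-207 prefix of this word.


81

#1s = Σ_{n=0}^{206} s_n = Σ_{n=0}^{206} (⌈(n+1)α+ρ⌉ − ⌈nα+ρ⌉)
the sum telescopes: every ⌈nα+ρ⌉ with 0 < n < 207 appears once with + and once with −, leaving ⌈207α+ρ⌉ − ⌈0·α+ρ⌉
207α + ρ = (207·213 + 301) / 547 = 44392/547
ρ = 301/547
⌈44392/547⌉ = 82,  ⌈301/547⌉ = 1
#1s = 82 − 1 = 81


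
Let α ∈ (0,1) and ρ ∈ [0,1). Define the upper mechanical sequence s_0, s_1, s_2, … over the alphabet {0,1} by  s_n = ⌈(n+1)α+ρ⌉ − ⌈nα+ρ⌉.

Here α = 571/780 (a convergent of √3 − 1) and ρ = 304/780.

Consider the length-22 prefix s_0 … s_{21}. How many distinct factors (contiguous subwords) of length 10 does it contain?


t_n = ⌈(n·571+304)/780⌉ for n = 0 … 22:
  n=0…9: ⌈304/780⌉=1 ⌈875/780⌉=2 ⌈1446/780⌉=2 ⌈2017/780⌉=3 ⌈2588/780⌉=4 ⌈3159/780⌉=5 ⌈3730/780⌉=5 ⌈4301/780⌉=6 ⌈4872/780⌉=7 ⌈5443/780⌉=7
  n=10…19: ⌈6014/780⌉=8 ⌈6585/780⌉=9 ⌈7156/780⌉=10 ⌈7727/780⌉=10 ⌈8298/780⌉=11 ⌈8869/780⌉=12 ⌈9440/780⌉=13 ⌈10011/780⌉=13 ⌈10582/780⌉=14 ⌈11153/780⌉=15
  n=20…22: ⌈11724/780⌉=16 ⌈12295/780⌉=16 ⌈12866/780⌉=17
s_n = t_(n+1) − t_n for n = 0 … 21 gives
prefix = 1011101101110111011101
slide a length-10 window over [0..9] … [12..21] (13 windows); first occurrence of each distinct factor:
  [  0..  9] 1011101101
  [  1.. 10] 0111011011
  [  2.. 11] 1110110111
  [  3.. 12] 1101101110
  [  4.. 13] 1011011101
  [  5.. 14] 0110111011
  [  6.. 15] 1101110111
  [  7.. 16] 1011101110
  [  8.. 17] 0111011101
  [  9.. 18] 1110111011
  (the other 3 windows repeat one of these)
distinct factors: {0110111011, 0111011011, 0111011101, 1011011101, 1011101101, 1011101110, 1101101110, 1101110111, 1110110111, 1110111011}
count = 10  (Sturmian bound for length 10 is 11)

10


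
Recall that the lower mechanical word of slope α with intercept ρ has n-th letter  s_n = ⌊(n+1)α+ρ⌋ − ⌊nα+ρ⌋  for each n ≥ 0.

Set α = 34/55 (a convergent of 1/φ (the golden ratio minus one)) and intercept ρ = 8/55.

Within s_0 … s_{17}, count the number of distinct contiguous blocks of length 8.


t_n = ⌊(n·34+8)/55⌋ for n = 0 … 18:
  n=0…9: ⌊8/55⌋=0 ⌊42/55⌋=0 ⌊76/55⌋=1 ⌊110/55⌋=2 ⌊144/55⌋=2 ⌊178/55⌋=3 ⌊212/55⌋=3 ⌊246/55⌋=4 ⌊280/55⌋=5 ⌊314/55⌋=5
  n=10…18: ⌊348/55⌋=6 ⌊382/55⌋=6 ⌊416/55⌋=7 ⌊450/55⌋=8 ⌊484/55⌋=8 ⌊518/55⌋=9 ⌊552/55⌋=10 ⌊586/55⌋=10 ⌊620/55⌋=11
s_n = t_(n+1) − t_n for n = 0 … 17 gives
prefix = 011010110101101101
slide a length-8 window over [0..7] … [10..17] (11 windows); first occurrence of each distinct factor:
  [  0..  7] 01101011
  [  1..  8] 11010110
  [  2..  9] 10101101
  [  3.. 10] 01011010
  [  4.. 11] 10110101
  [  8.. 15] 01011011
  [  9.. 16] 10110110
  [ 10.. 17] 01101101
  (the other 3 windows repeat one of these)
distinct factors: {01011010, 01011011, 01101011, 01101101, 10101101, 10110101, 10110110, 11010110}
count = 8  (Sturmian bound for length 8 is 9)

8


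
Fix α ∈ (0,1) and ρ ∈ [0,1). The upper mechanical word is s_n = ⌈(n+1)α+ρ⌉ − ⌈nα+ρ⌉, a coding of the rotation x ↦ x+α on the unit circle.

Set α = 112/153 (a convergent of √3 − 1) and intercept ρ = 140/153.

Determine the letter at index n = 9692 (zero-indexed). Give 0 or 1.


1

(n+1)α + ρ = (9693·112 + 140) / 153 = 1085756/153
nα + ρ     = (9692·112 + 140) / 153 = 1085644/153
⌈1085756/153⌉ = 7097,  ⌈1085644/153⌉ = 7096
s_{9692} = 7097 − 7096 = 1


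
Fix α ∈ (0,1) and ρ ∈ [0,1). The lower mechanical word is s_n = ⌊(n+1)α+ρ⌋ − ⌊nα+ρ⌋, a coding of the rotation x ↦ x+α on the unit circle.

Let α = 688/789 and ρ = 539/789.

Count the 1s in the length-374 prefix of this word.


326

#1s = Σ_{n=0}^{373} s_n = Σ_{n=0}^{373} (⌊(n+1)α+ρ⌋ − ⌊nα+ρ⌋)
the sum telescopes: every ⌊nα+ρ⌋ with 0 < n < 374 appears once with + and once with −, leaving ⌊374α+ρ⌋ − ⌊0·α+ρ⌋
374α + ρ = (374·688 + 539) / 789 = 257851/789
ρ = 539/789
⌊257851/789⌋ = 326,  ⌊539/789⌋ = 0
#1s = 326 − 0 = 326


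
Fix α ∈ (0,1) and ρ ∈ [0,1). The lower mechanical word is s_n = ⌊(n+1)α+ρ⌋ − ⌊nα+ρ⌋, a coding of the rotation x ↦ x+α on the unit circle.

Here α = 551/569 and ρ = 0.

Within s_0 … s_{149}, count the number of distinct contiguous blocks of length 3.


t_n = ⌊(n·551)/569⌋ for n = 0 … 150:
  n=0…9: ⌊0/569⌋=0 ⌊551/569⌋=0 ⌊1102/569⌋=1 ⌊1653/569⌋=2 ⌊2204/569⌋=3 ⌊2755/569⌋=4 ⌊3306/569⌋=5 ⌊3857/569⌋=6 ⌊4408/569⌋=7 ⌊4959/569⌋=8
  n=10…19: ⌊5510/569⌋=9 ⌊6061/569⌋=10 ⌊6612/569⌋=11 ⌊7163/569⌋=12 ⌊7714/569⌋=13 ⌊8265/569⌋=14 ⌊8816/569⌋=15 ⌊9367/569⌋=16 ⌊9918/569⌋=17 ⌊10469/569⌋=18
  n=20…29: ⌊11020/569⌋=19 ⌊11571/569⌋=20 ⌊12122/569⌋=21 ⌊12673/569⌋=22 ⌊13224/569⌋=23 ⌊13775/569⌋=24 ⌊14326/569⌋=25 ⌊14877/569⌋=26 ⌊15428/569⌋=27 ⌊15979/569⌋=28
  n=30…39: ⌊16530/569⌋=29 ⌊17081/569⌋=30 ⌊17632/569⌋=30 ⌊18183/569⌋=31 ⌊18734/569⌋=32 ⌊19285/569⌋=33 ⌊19836/569⌋=34 ⌊20387/569⌋=35 ⌊20938/569⌋=36 ⌊21489/569⌋=37
  n=40…49: ⌊22040/569⌋=38 ⌊22591/569⌋=39 ⌊23142/569⌋=40 ⌊23693/569⌋=41 ⌊24244/569⌋=42 ⌊24795/569⌋=43 ⌊25346/569⌋=44 ⌊25897/569⌋=45 ⌊26448/569⌋=46 ⌊26999/569⌋=47
  n=50…59: ⌊27550/569⌋=48 ⌊28101/569⌋=49 ⌊28652/569⌋=50 ⌊29203/569⌋=51 ⌊29754/569⌋=52 ⌊30305/569⌋=53 ⌊30856/569⌋=54 ⌊31407/569⌋=55 ⌊31958/569⌋=56 ⌊32509/569⌋=57
  n=60…69: ⌊33060/569⌋=58 ⌊33611/569⌋=59 ⌊34162/569⌋=60 ⌊34713/569⌋=61 ⌊35264/569⌋=61 ⌊35815/569⌋=62 ⌊36366/569⌋=63 ⌊36917/569⌋=64 ⌊37468/569⌋=65 ⌊38019/569⌋=66
  n=70…79: ⌊38570/569⌋=67 ⌊39121/569⌋=68 ⌊39672/569⌋=69 ⌊40223/569⌋=70 ⌊40774/569⌋=71 ⌊41325/569⌋=72 ⌊41876/569⌋=73 ⌊42427/569⌋=74 ⌊42978/569⌋=75 ⌊43529/569⌋=76
  n=80…89: ⌊44080/569⌋=77 ⌊44631/569⌋=78 ⌊45182/569⌋=79 ⌊45733/569⌋=80 ⌊46284/569⌋=81 ⌊46835/569⌋=82 ⌊47386/569⌋=83 ⌊47937/569⌋=84 ⌊48488/569⌋=85 ⌊49039/569⌋=86
  n=90…99: ⌊49590/569⌋=87 ⌊50141/569⌋=88 ⌊50692/569⌋=89 ⌊51243/569⌋=90 ⌊51794/569⌋=91 ⌊52345/569⌋=91 ⌊52896/569⌋=92 ⌊53447/569⌋=93 ⌊53998/569⌋=94 ⌊54549/569⌋=95
  n=100…109: ⌊55100/569⌋=96 ⌊55651/569⌋=97 ⌊56202/569⌋=98 ⌊56753/569⌋=99 ⌊57304/569⌋=100 ⌊57855/569⌋=101 ⌊58406/569⌋=102 ⌊58957/569⌋=103 ⌊59508/569⌋=104 ⌊60059/569⌋=105
  n=110…119: ⌊60610/569⌋=106 ⌊61161/569⌋=107 ⌊61712/569⌋=108 ⌊62263/569⌋=109 ⌊62814/569⌋=110 ⌊63365/569⌋=111 ⌊63916/569⌋=112 ⌊64467/569⌋=113 ⌊65018/569⌋=114 ⌊65569/569⌋=115
  n=120…129: ⌊66120/569⌋=116 ⌊66671/569⌋=117 ⌊67222/569⌋=118 ⌊67773/569⌋=119 ⌊68324/569⌋=120 ⌊68875/569⌋=121 ⌊69426/569⌋=122 ⌊69977/569⌋=122 ⌊70528/569⌋=123 ⌊71079/569⌋=124
  n=130…139: ⌊71630/569⌋=125 ⌊72181/569⌋=126 ⌊72732/569⌋=127 ⌊73283/569⌋=128 ⌊73834/569⌋=129 ⌊74385/569⌋=130 ⌊74936/569⌋=131 ⌊75487/569⌋=132 ⌊76038/569⌋=133 ⌊76589/569⌋=134
  n=140…149: ⌊77140/569⌋=135 ⌊77691/569⌋=136 ⌊78242/569⌋=137 ⌊78793/569⌋=138 ⌊79344/569⌋=139 ⌊79895/569⌋=140 ⌊80446/569⌋=141 ⌊80997/569⌋=142 ⌊81548/569⌋=143 ⌊82099/569⌋=144
  n=150: ⌊82650/569⌋=145
s_n = t_(n+1) − t_n for n = 0 … 149 gives
prefix = 011111111111111111111111111111101111111111111111111111111111111011111111111111111111111111111101111111111111111111111111111111011111111111111111111111
slide a length-3 window over [0..2] … [147..149] (148 windows); first occurrence of each distinct factor:
  [  0..  2] 011
  [  1..  3] 111
  [ 29.. 31] 110
  [ 30.. 32] 101
  (the other 144 windows repeat one of these)
distinct factors: {011, 101, 110, 111}
count = 4  (Sturmian bound for length 3 is 4)

4


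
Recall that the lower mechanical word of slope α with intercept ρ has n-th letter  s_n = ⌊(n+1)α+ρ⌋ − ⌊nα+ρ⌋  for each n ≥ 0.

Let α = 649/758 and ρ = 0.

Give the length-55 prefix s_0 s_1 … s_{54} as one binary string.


n=0: ⌊(1·649)/758⌋ − ⌊(0·649)/758⌋ = ⌊649/758⌋ − ⌊0/758⌋ = 0 − 0 = 0
n=1: ⌊(2·649)/758⌋ − ⌊(1·649)/758⌋ = ⌊1298/758⌋ − ⌊649/758⌋ = 1 − 0 = 1
n=2: ⌊(3·649)/758⌋ − ⌊(2·649)/758⌋ = ⌊1947/758⌋ − ⌊1298/758⌋ = 2 − 1 = 1
n=3: ⌊(4·649)/758⌋ − ⌊(3·649)/758⌋ = ⌊2596/758⌋ − ⌊1947/758⌋ = 3 − 2 = 1
n=4: ⌊(5·649)/758⌋ − ⌊(4·649)/758⌋ = ⌊3245/758⌋ − ⌊2596/758⌋ = 4 − 3 = 1
n=5: ⌊(6·649)/758⌋ − ⌊(5·649)/758⌋ = ⌊3894/758⌋ − ⌊3245/758⌋ = 5 − 4 = 1
n=6: ⌊(7·649)/758⌋ − ⌊(6·649)/758⌋ = ⌊4543/758⌋ − ⌊3894/758⌋ = 5 − 5 = 0
n=7: ⌊(8·649)/758⌋ − ⌊(7·649)/758⌋ = ⌊5192/758⌋ − ⌊4543/758⌋ = 6 − 5 = 1
n=8: ⌊(9·649)/758⌋ − ⌊(8·649)/758⌋ = ⌊5841/758⌋ − ⌊5192/758⌋ = 7 − 6 = 1
n=9: ⌊(10·649)/758⌋ − ⌊(9·649)/758⌋ = ⌊6490/758⌋ − ⌊5841/758⌋ = 8 − 7 = 1
n=10: ⌊(11·649)/758⌋ − ⌊(10·649)/758⌋ = ⌊7139/758⌋ − ⌊6490/758⌋ = 9 − 8 = 1
n=11: ⌊(12·649)/758⌋ − ⌊(11·649)/758⌋ = ⌊7788/758⌋ − ⌊7139/758⌋ = 10 − 9 = 1
n=12: ⌊(13·649)/758⌋ − ⌊(12·649)/758⌋ = ⌊8437/758⌋ − ⌊7788/758⌋ = 11 − 10 = 1
n=13: ⌊(14·649)/758⌋ − ⌊(13·649)/758⌋ = ⌊9086/758⌋ − ⌊8437/758⌋ = 11 − 11 = 0
n=14: ⌊(15·649)/758⌋ − ⌊(14·649)/758⌋ = ⌊9735/758⌋ − ⌊9086/758⌋ = 12 − 11 = 1
n=15: ⌊(16·649)/758⌋ − ⌊(15·649)/758⌋ = ⌊10384/758⌋ − ⌊9735/758⌋ = 13 − 12 = 1
n=16: ⌊(17·649)/758⌋ − ⌊(16·649)/758⌋ = ⌊11033/758⌋ − ⌊10384/758⌋ = 14 − 13 = 1
n=17: ⌊(18·649)/758⌋ − ⌊(17·649)/758⌋ = ⌊11682/758⌋ − ⌊11033/758⌋ = 15 − 14 = 1
n=18: ⌊(19·649)/758⌋ − ⌊(18·649)/758⌋ = ⌊12331/758⌋ − ⌊11682/758⌋ = 16 − 15 = 1
n=19: ⌊(20·649)/758⌋ − ⌊(19·649)/758⌋ = ⌊12980/758⌋ − ⌊12331/758⌋ = 17 − 16 = 1
n=20: ⌊(21·649)/758⌋ − ⌊(20·649)/758⌋ = ⌊13629/758⌋ − ⌊12980/758⌋ = 17 − 17 = 0
n=21: ⌊(22·649)/758⌋ − ⌊(21·649)/758⌋ = ⌊14278/758⌋ − ⌊13629/758⌋ = 18 − 17 = 1
n=22: ⌊(23·649)/758⌋ − ⌊(22·649)/758⌋ = ⌊14927/758⌋ − ⌊14278/758⌋ = 19 − 18 = 1
n=23: ⌊(24·649)/758⌋ − ⌊(23·649)/758⌋ = ⌊15576/758⌋ − ⌊14927/758⌋ = 20 − 19 = 1
n=24: ⌊(25·649)/758⌋ − ⌊(24·649)/758⌋ = ⌊16225/758⌋ − ⌊15576/758⌋ = 21 − 20 = 1
n=25: ⌊(26·649)/758⌋ − ⌊(25·649)/758⌋ = ⌊16874/758⌋ − ⌊16225/758⌋ = 22 − 21 = 1
n=26: ⌊(27·649)/758⌋ − ⌊(26·649)/758⌋ = ⌊17523/758⌋ − ⌊16874/758⌋ = 23 − 22 = 1
n=27: ⌊(28·649)/758⌋ − ⌊(27·649)/758⌋ = ⌊18172/758⌋ − ⌊17523/758⌋ = 23 − 23 = 0
n=28: ⌊(29·649)/758⌋ − ⌊(28·649)/758⌋ = ⌊18821/758⌋ − ⌊18172/758⌋ = 24 − 23 = 1
n=29: ⌊(30·649)/758⌋ − ⌊(29·649)/758⌋ = ⌊19470/758⌋ − ⌊18821/758⌋ = 25 − 24 = 1
n=30: ⌊(31·649)/758⌋ − ⌊(30·649)/758⌋ = ⌊20119/758⌋ − ⌊19470/758⌋ = 26 − 25 = 1
n=31: ⌊(32·649)/758⌋ − ⌊(31·649)/758⌋ = ⌊20768/758⌋ − ⌊20119/758⌋ = 27 − 26 = 1
n=32: ⌊(33·649)/758⌋ − ⌊(32·649)/758⌋ = ⌊21417/758⌋ − ⌊20768/758⌋ = 28 − 27 = 1
n=33: ⌊(34·649)/758⌋ − ⌊(33·649)/758⌋ = ⌊22066/758⌋ − ⌊21417/758⌋ = 29 − 28 = 1
n=34: ⌊(35·649)/758⌋ − ⌊(34·649)/758⌋ = ⌊22715/758⌋ − ⌊22066/758⌋ = 29 − 29 = 0
n=35: ⌊(36·649)/758⌋ − ⌊(35·649)/758⌋ = ⌊23364/758⌋ − ⌊22715/758⌋ = 30 − 29 = 1
n=36: ⌊(37·649)/758⌋ − ⌊(36·649)/758⌋ = ⌊24013/758⌋ − ⌊23364/758⌋ = 31 − 30 = 1
n=37: ⌊(38·649)/758⌋ − ⌊(37·649)/758⌋ = ⌊24662/758⌋ − ⌊24013/758⌋ = 32 − 31 = 1
n=38: ⌊(39·649)/758⌋ − ⌊(38·649)/758⌋ = ⌊25311/758⌋ − ⌊24662/758⌋ = 33 − 32 = 1
n=39: ⌊(40·649)/758⌋ − ⌊(39·649)/758⌋ = ⌊25960/758⌋ − ⌊25311/758⌋ = 34 − 33 = 1
n=40: ⌊(41·649)/758⌋ − ⌊(40·649)/758⌋ = ⌊26609/758⌋ − ⌊25960/758⌋ = 35 − 34 = 1
n=41: ⌊(42·649)/758⌋ − ⌊(41·649)/758⌋ = ⌊27258/758⌋ − ⌊26609/758⌋ = 35 − 35 = 0
n=42: ⌊(43·649)/758⌋ − ⌊(42·649)/758⌋ = ⌊27907/758⌋ − ⌊27258/758⌋ = 36 − 35 = 1
n=43: ⌊(44·649)/758⌋ − ⌊(43·649)/758⌋ = ⌊28556/758⌋ − ⌊27907/758⌋ = 37 − 36 = 1
n=44: ⌊(45·649)/758⌋ − ⌊(44·649)/758⌋ = ⌊29205/758⌋ − ⌊28556/758⌋ = 38 − 37 = 1
n=45: ⌊(46·649)/758⌋ − ⌊(45·649)/758⌋ = ⌊29854/758⌋ − ⌊29205/758⌋ = 39 − 38 = 1
n=46: ⌊(47·649)/758⌋ − ⌊(46·649)/758⌋ = ⌊30503/758⌋ − ⌊29854/758⌋ = 40 − 39 = 1
n=47: ⌊(48·649)/758⌋ − ⌊(47·649)/758⌋ = ⌊31152/758⌋ − ⌊30503/758⌋ = 41 − 40 = 1
n=48: ⌊(49·649)/758⌋ − ⌊(48·649)/758⌋ = ⌊31801/758⌋ − ⌊31152/758⌋ = 41 − 41 = 0
n=49: ⌊(50·649)/758⌋ − ⌊(49·649)/758⌋ = ⌊32450/758⌋ − ⌊31801/758⌋ = 42 − 41 = 1
n=50: ⌊(51·649)/758⌋ − ⌊(50·649)/758⌋ = ⌊33099/758⌋ − ⌊32450/758⌋ = 43 − 42 = 1
n=51: ⌊(52·649)/758⌋ − ⌊(51·649)/758⌋ = ⌊33748/758⌋ − ⌊33099/758⌋ = 44 − 43 = 1
n=52: ⌊(53·649)/758⌋ − ⌊(52·649)/758⌋ = ⌊34397/758⌋ − ⌊33748/758⌋ = 45 − 44 = 1
n=53: ⌊(54·649)/758⌋ − ⌊(53·649)/758⌋ = ⌊35046/758⌋ − ⌊34397/758⌋ = 46 − 45 = 1
n=54: ⌊(55·649)/758⌋ − ⌊(54·649)/758⌋ = ⌊35695/758⌋ − ⌊35046/758⌋ = 47 − 46 = 1

0111110111111011111101111110111111011111101111110111111


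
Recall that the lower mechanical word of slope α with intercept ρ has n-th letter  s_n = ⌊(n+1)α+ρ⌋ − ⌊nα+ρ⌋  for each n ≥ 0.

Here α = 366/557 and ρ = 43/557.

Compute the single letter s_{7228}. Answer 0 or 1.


(n+1)α + ρ = (7229·366 + 43) / 557 = 2645857/557
nα + ρ     = (7228·366 + 43) / 557 = 2645491/557
⌊2645857/557⌋ = 4750,  ⌊2645491/557⌋ = 4749
s_{7228} = 4750 − 4749 = 1

1


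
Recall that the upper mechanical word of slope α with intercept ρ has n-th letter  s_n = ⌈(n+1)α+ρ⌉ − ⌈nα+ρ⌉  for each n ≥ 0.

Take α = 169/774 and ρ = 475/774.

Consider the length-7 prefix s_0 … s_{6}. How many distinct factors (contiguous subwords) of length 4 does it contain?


4

t_n = ⌈(n·169+475)/774⌉ for n = 0 … 7:
  n=0…7: ⌈475/774⌉=1 ⌈644/774⌉=1 ⌈813/774⌉=2 ⌈982/774⌉=2 ⌈1151/774⌉=2 ⌈1320/774⌉=2 ⌈1489/774⌉=2 ⌈1658/774⌉=3
s_n = t_(n+1) − t_n for n = 0 … 6 gives
prefix = 0100001
slide a length-4 window over [0..3] … [3..6] (4 windows); first occurrence of each distinct factor:
  [  0..  3] 0100
  [  1..  4] 1000
  [  2..  5] 0000
  [  3..  6] 0001
distinct factors: {0000, 0001, 0100, 1000}
count = 4  (Sturmian bound for length 4 is 5)


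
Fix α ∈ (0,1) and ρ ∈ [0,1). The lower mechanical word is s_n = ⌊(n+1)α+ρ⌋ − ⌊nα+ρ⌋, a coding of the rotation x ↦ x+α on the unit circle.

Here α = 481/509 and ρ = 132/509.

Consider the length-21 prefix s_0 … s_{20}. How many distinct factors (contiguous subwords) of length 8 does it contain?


t_n = ⌊(n·481+132)/509⌋ for n = 0 … 21:
  n=0…9: ⌊132/509⌋=0 ⌊613/509⌋=1 ⌊1094/509⌋=2 ⌊1575/509⌋=3 ⌊2056/509⌋=4 ⌊2537/509⌋=4 ⌊3018/509⌋=5 ⌊3499/509⌋=6 ⌊3980/509⌋=7 ⌊4461/509⌋=8
  n=10…19: ⌊4942/509⌋=9 ⌊5423/509⌋=10 ⌊5904/509⌋=11 ⌊6385/509⌋=12 ⌊6866/509⌋=13 ⌊7347/509⌋=14 ⌊7828/509⌋=15 ⌊8309/509⌋=16 ⌊8790/509⌋=17 ⌊9271/509⌋=18
  n=20…21: ⌊9752/509⌋=19 ⌊10233/509⌋=20
s_n = t_(n+1) − t_n for n = 0 … 20 gives
prefix = 111101111111111111111
slide a length-8 window over [0..7] … [13..20] (14 windows); first occurrence of each distinct factor:
  [  0..  7] 11110111
  [  1..  8] 11101111
  [  2..  9] 11011111
  [  3.. 10] 10111111
  [  4.. 11] 01111111
  [  5.. 12] 11111111
  (the other 8 windows repeat one of these)
distinct factors: {01111111, 10111111, 11011111, 11101111, 11110111, 11111111}
count = 6  (Sturmian bound for length 8 is 9)

6


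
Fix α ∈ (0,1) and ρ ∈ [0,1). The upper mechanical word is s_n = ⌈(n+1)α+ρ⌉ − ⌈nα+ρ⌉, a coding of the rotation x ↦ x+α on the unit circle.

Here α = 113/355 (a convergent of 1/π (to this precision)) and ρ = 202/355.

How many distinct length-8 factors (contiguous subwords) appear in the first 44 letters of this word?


t_n = ⌈(n·113+202)/355⌉ for n = 0 … 44:
  n=0…9: ⌈202/355⌉=1 ⌈315/355⌉=1 ⌈428/355⌉=2 ⌈541/355⌉=2 ⌈654/355⌉=2 ⌈767/355⌉=3 ⌈880/355⌉=3 ⌈993/355⌉=3 ⌈1106/355⌉=4 ⌈1219/355⌉=4
  n=10…19: ⌈1332/355⌉=4 ⌈1445/355⌉=5 ⌈1558/355⌉=5 ⌈1671/355⌉=5 ⌈1784/355⌉=6 ⌈1897/355⌉=6 ⌈2010/355⌉=6 ⌈2123/355⌉=6 ⌈2236/355⌉=7 ⌈2349/355⌉=7
  n=20…29: ⌈2462/355⌉=7 ⌈2575/355⌉=8 ⌈2688/355⌉=8 ⌈2801/355⌉=8 ⌈2914/355⌉=9 ⌈3027/355⌉=9 ⌈3140/355⌉=9 ⌈3253/355⌉=10 ⌈3366/355⌉=10 ⌈3479/355⌉=10
  n=30…39: ⌈3592/355⌉=11 ⌈3705/355⌉=11 ⌈3818/355⌉=11 ⌈3931/355⌉=12 ⌈4044/355⌉=12 ⌈4157/355⌉=12 ⌈4270/355⌉=13 ⌈4383/355⌉=13 ⌈4496/355⌉=13 ⌈4609/355⌉=13
  n=40…44: ⌈4722/355⌉=14 ⌈4835/355⌉=14 ⌈4948/355⌉=14 ⌈5061/355⌉=15 ⌈5174/355⌉=15
s_n = t_(n+1) − t_n for n = 0 … 43 gives
prefix = 01001001001001000100100100100100100100010010
slide a length-8 window over [0..7] … [36..43] (37 windows); first occurrence of each distinct factor:
  [  0..  7] 01001001
  [  1..  8] 10010010
  [  2..  9] 00100100
  [  9.. 16] 01001000
  [ 10.. 17] 10010001
  [ 11.. 18] 00100010
  [ 12.. 19] 01000100
  [ 13.. 20] 10001001
  [ 14.. 21] 00010010
  (the other 28 windows repeat one of these)
distinct factors: {00010010, 00100010, 00100100, 01000100, 01001000, 01001001, 10001001, 10010001, 10010010}
count = 9  (Sturmian bound for length 8 is 9)

9


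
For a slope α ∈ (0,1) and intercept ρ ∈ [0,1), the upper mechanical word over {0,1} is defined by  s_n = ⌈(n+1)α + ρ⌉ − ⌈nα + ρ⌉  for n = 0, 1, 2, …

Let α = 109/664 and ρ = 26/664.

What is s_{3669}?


0

(n+1)α + ρ = (3670·109 + 26) / 664 = 400056/664
nα + ρ     = (3669·109 + 26) / 664 = 399947/664
⌈400056/664⌉ = 603,  ⌈399947/664⌉ = 603
s_{3669} = 603 − 603 = 0


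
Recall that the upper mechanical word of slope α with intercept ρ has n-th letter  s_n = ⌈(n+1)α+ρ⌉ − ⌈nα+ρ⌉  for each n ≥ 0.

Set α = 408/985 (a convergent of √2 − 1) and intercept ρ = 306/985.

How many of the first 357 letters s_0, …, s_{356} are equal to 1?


#1s = Σ_{n=0}^{356} s_n = Σ_{n=0}^{356} (⌈(n+1)α+ρ⌉ − ⌈nα+ρ⌉)
the sum telescopes: every ⌈nα+ρ⌉ with 0 < n < 357 appears once with + and once with −, leaving ⌈357α+ρ⌉ − ⌈0·α+ρ⌉
357α + ρ = (357·408 + 306) / 985 = 145962/985
ρ = 306/985
⌈145962/985⌉ = 149,  ⌈306/985⌉ = 1
#1s = 149 − 1 = 148

148


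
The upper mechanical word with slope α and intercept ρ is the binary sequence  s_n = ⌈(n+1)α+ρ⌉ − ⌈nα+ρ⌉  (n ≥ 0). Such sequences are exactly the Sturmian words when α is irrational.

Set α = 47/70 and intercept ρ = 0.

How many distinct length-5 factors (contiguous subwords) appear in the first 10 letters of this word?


t_n = ⌈(n·47)/70⌉ for n = 0 … 10:
  n=0…9: ⌈0/70⌉=0 ⌈47/70⌉=1 ⌈94/70⌉=2 ⌈141/70⌉=3 ⌈188/70⌉=3 ⌈235/70⌉=4 ⌈282/70⌉=5 ⌈329/70⌉=5 ⌈376/70⌉=6 ⌈423/70⌉=7
  n=10: ⌈470/70⌉=7
s_n = t_(n+1) − t_n for n = 0 … 9 gives
prefix = 1110110110
slide a length-5 window over [0..4] … [5..9] (6 windows); first occurrence of each distinct factor:
  [  0..  4] 11101
  [  1..  5] 11011
  [  2..  6] 10110
  [  3..  7] 01101
  (the other 2 windows repeat one of these)
distinct factors: {01101, 10110, 11011, 11101}
count = 4  (Sturmian bound for length 5 is 6)

4


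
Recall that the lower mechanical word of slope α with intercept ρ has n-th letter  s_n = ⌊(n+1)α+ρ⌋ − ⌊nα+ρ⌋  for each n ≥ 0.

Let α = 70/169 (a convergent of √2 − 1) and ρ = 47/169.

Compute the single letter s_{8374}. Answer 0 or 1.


1

(n+1)α + ρ = (8375·70 + 47) / 169 = 586297/169
nα + ρ     = (8374·70 + 47) / 169 = 586227/169
⌊586297/169⌋ = 3469,  ⌊586227/169⌋ = 3468
s_{8374} = 3469 − 3468 = 1


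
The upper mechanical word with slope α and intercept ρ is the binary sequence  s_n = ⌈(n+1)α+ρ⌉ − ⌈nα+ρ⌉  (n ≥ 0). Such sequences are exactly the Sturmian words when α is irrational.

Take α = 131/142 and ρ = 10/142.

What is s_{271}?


0

(n+1)α + ρ = (272·131 + 10) / 142 = 35642/142
nα + ρ     = (271·131 + 10) / 142 = 35511/142
⌈35642/142⌉ = 251,  ⌈35511/142⌉ = 251
s_{271} = 251 − 251 = 0


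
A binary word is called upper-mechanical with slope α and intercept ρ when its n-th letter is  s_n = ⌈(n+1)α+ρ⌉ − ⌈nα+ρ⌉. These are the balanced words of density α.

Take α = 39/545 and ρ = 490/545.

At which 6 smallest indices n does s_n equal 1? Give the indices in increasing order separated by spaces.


1 15 29 43 57 71

n=0: ⌈529/545⌉−⌈490/545⌉ = 1−1 = 0
n=1: ⌈568/545⌉−⌈529/545⌉ = 2−1 = 1  ← one
n=2: ⌈607/545⌉−⌈568/545⌉ = 2−2 = 0
n=3: ⌈646/545⌉−⌈607/545⌉ = 2−2 = 0
  …
n=15: ⌈1114/545⌉−⌈1075/545⌉ = 3−2 = 1  ← one
n=16: ⌈1153/545⌉−⌈1114/545⌉ = 3−3 = 0
n=17: ⌈1192/545⌉−⌈1153/545⌉ = 3−3 = 0
  …
n=29: ⌈1660/545⌉−⌈1621/545⌉ = 4−3 = 1  ← one
n=30: ⌈1699/545⌉−⌈1660/545⌉ = 4−4 = 0
n=31: ⌈1738/545⌉−⌈1699/545⌉ = 4−4 = 0
  …
n=43: ⌈2206/545⌉−⌈2167/545⌉ = 5−4 = 1  ← one
n=44: ⌈2245/545⌉−⌈2206/545⌉ = 5−5 = 0
n=45: ⌈2284/545⌉−⌈2245/545⌉ = 5−5 = 0
  …
n=57: ⌈2752/545⌉−⌈2713/545⌉ = 6−5 = 1  ← one
n=58: ⌈2791/545⌉−⌈2752/545⌉ = 6−6 = 0
n=59: ⌈2830/545⌉−⌈2791/545⌉ = 6−6 = 0
  …
n=71: ⌈3298/545⌉−⌈3259/545⌉ = 7−6 = 1  ← one
positions of the first 6 ones: 1 15 29 43 57 71


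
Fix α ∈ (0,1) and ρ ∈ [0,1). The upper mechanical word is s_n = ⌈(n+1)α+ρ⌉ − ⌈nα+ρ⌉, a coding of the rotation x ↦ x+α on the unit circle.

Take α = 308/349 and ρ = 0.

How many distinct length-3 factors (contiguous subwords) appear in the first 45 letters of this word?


4

t_n = ⌈(n·308)/349⌉ for n = 0 … 45:
  n=0…9: ⌈0/349⌉=0 ⌈308/349⌉=1 ⌈616/349⌉=2 ⌈924/349⌉=3 ⌈1232/349⌉=4 ⌈1540/349⌉=5 ⌈1848/349⌉=6 ⌈2156/349⌉=7 ⌈2464/349⌉=8 ⌈2772/349⌉=8
  n=10…19: ⌈3080/349⌉=9 ⌈3388/349⌉=10 ⌈3696/349⌉=11 ⌈4004/349⌉=12 ⌈4312/349⌉=13 ⌈4620/349⌉=14 ⌈4928/349⌉=15 ⌈5236/349⌉=16 ⌈5544/349⌉=16 ⌈5852/349⌉=17
  n=20…29: ⌈6160/349⌉=18 ⌈6468/349⌉=19 ⌈6776/349⌉=20 ⌈7084/349⌉=21 ⌈7392/349⌉=22 ⌈7700/349⌉=23 ⌈8008/349⌉=23 ⌈8316/349⌉=24 ⌈8624/349⌉=25 ⌈8932/349⌉=26
  n=30…39: ⌈9240/349⌉=27 ⌈9548/349⌉=28 ⌈9856/349⌉=29 ⌈10164/349⌉=30 ⌈10472/349⌉=31 ⌈10780/349⌉=31 ⌈11088/349⌉=32 ⌈11396/349⌉=33 ⌈11704/349⌉=34 ⌈12012/349⌉=35
  n=40…45: ⌈12320/349⌉=36 ⌈12628/349⌉=37 ⌈12936/349⌉=38 ⌈13244/349⌉=38 ⌈13552/349⌉=39 ⌈13860/349⌉=40
s_n = t_(n+1) − t_n for n = 0 … 44 gives
prefix = 111111110111111110111111101111111101111111011
slide a length-3 window over [0..2] … [42..44] (43 windows); first occurrence of each distinct factor:
  [  0..  2] 111
  [  6..  8] 110
  [  7..  9] 101
  [  8.. 10] 011
  (the other 39 windows repeat one of these)
distinct factors: {011, 101, 110, 111}
count = 4  (Sturmian bound for length 3 is 4)


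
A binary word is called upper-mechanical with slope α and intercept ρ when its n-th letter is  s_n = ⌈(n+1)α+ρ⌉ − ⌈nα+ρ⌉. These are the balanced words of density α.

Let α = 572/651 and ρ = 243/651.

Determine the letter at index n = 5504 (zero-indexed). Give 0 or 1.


1

(n+1)α + ρ = (5505·572 + 243) / 651 = 3149103/651
nα + ρ     = (5504·572 + 243) / 651 = 3148531/651
⌈3149103/651⌉ = 4838,  ⌈3148531/651⌉ = 4837
s_{5504} = 4838 − 4837 = 1


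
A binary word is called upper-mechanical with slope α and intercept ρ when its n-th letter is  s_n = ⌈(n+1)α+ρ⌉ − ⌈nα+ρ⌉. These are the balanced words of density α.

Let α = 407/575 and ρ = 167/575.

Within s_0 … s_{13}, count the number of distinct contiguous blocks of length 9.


6

t_n = ⌈(n·407+167)/575⌉ for n = 0 … 14:
  n=0…9: ⌈167/575⌉=1 ⌈574/575⌉=1 ⌈981/575⌉=2 ⌈1388/575⌉=3 ⌈1795/575⌉=4 ⌈2202/575⌉=4 ⌈2609/575⌉=5 ⌈3016/575⌉=6 ⌈3423/575⌉=6 ⌈3830/575⌉=7
  n=10…14: ⌈4237/575⌉=8 ⌈4644/575⌉=9 ⌈5051/575⌉=9 ⌈5458/575⌉=10 ⌈5865/575⌉=11
s_n = t_(n+1) − t_n for n = 0 … 13 gives
prefix = 01110110111011
slide a length-9 window over [0..8] … [5..13] (6 windows); first occurrence of each distinct factor:
  [  0..  8] 011101101
  [  1..  9] 111011011
  [  2.. 10] 110110111
  [  3.. 11] 101101110
  [  4.. 12] 011011101
  [  5.. 13] 110111011
distinct factors: {011011101, 011101101, 101101110, 110110111, 110111011, 111011011}
count = 6  (Sturmian bound for length 9 is 10)


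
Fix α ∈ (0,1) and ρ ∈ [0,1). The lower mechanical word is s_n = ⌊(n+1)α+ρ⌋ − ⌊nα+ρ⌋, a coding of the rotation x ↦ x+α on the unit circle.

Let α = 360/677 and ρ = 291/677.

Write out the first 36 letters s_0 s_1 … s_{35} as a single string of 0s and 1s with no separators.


011010101010101011010101010101010110

n=0: ⌊(1·360+291)/677⌋ − ⌊(0·360+291)/677⌋ = ⌊651/677⌋ − ⌊291/677⌋ = 0 − 0 = 0
n=1: ⌊(2·360+291)/677⌋ − ⌊(1·360+291)/677⌋ = ⌊1011/677⌋ − ⌊651/677⌋ = 1 − 0 = 1
n=2: ⌊(3·360+291)/677⌋ − ⌊(2·360+291)/677⌋ = ⌊1371/677⌋ − ⌊1011/677⌋ = 2 − 1 = 1
n=3: ⌊(4·360+291)/677⌋ − ⌊(3·360+291)/677⌋ = ⌊1731/677⌋ − ⌊1371/677⌋ = 2 − 2 = 0
n=4: ⌊(5·360+291)/677⌋ − ⌊(4·360+291)/677⌋ = ⌊2091/677⌋ − ⌊1731/677⌋ = 3 − 2 = 1
n=5: ⌊(6·360+291)/677⌋ − ⌊(5·360+291)/677⌋ = ⌊2451/677⌋ − ⌊2091/677⌋ = 3 − 3 = 0
n=6: ⌊(7·360+291)/677⌋ − ⌊(6·360+291)/677⌋ = ⌊2811/677⌋ − ⌊2451/677⌋ = 4 − 3 = 1
n=7: ⌊(8·360+291)/677⌋ − ⌊(7·360+291)/677⌋ = ⌊3171/677⌋ − ⌊2811/677⌋ = 4 − 4 = 0
n=8: ⌊(9·360+291)/677⌋ − ⌊(8·360+291)/677⌋ = ⌊3531/677⌋ − ⌊3171/677⌋ = 5 − 4 = 1
n=9: ⌊(10·360+291)/677⌋ − ⌊(9·360+291)/677⌋ = ⌊3891/677⌋ − ⌊3531/677⌋ = 5 − 5 = 0
n=10: ⌊(11·360+291)/677⌋ − ⌊(10·360+291)/677⌋ = ⌊4251/677⌋ − ⌊3891/677⌋ = 6 − 5 = 1
n=11: ⌊(12·360+291)/677⌋ − ⌊(11·360+291)/677⌋ = ⌊4611/677⌋ − ⌊4251/677⌋ = 6 − 6 = 0
n=12: ⌊(13·360+291)/677⌋ − ⌊(12·360+291)/677⌋ = ⌊4971/677⌋ − ⌊4611/677⌋ = 7 − 6 = 1
n=13: ⌊(14·360+291)/677⌋ − ⌊(13·360+291)/677⌋ = ⌊5331/677⌋ − ⌊4971/677⌋ = 7 − 7 = 0
n=14: ⌊(15·360+291)/677⌋ − ⌊(14·360+291)/677⌋ = ⌊5691/677⌋ − ⌊5331/677⌋ = 8 − 7 = 1
n=15: ⌊(16·360+291)/677⌋ − ⌊(15·360+291)/677⌋ = ⌊6051/677⌋ − ⌊5691/677⌋ = 8 − 8 = 0
n=16: ⌊(17·360+291)/677⌋ − ⌊(16·360+291)/677⌋ = ⌊6411/677⌋ − ⌊6051/677⌋ = 9 − 8 = 1
n=17: ⌊(18·360+291)/677⌋ − ⌊(17·360+291)/677⌋ = ⌊6771/677⌋ − ⌊6411/677⌋ = 10 − 9 = 1
n=18: ⌊(19·360+291)/677⌋ − ⌊(18·360+291)/677⌋ = ⌊7131/677⌋ − ⌊6771/677⌋ = 10 − 10 = 0
n=19: ⌊(20·360+291)/677⌋ − ⌊(19·360+291)/677⌋ = ⌊7491/677⌋ − ⌊7131/677⌋ = 11 − 10 = 1
n=20: ⌊(21·360+291)/677⌋ − ⌊(20·360+291)/677⌋ = ⌊7851/677⌋ − ⌊7491/677⌋ = 11 − 11 = 0
n=21: ⌊(22·360+291)/677⌋ − ⌊(21·360+291)/677⌋ = ⌊8211/677⌋ − ⌊7851/677⌋ = 12 − 11 = 1
n=22: ⌊(23·360+291)/677⌋ − ⌊(22·360+291)/677⌋ = ⌊8571/677⌋ − ⌊8211/677⌋ = 12 − 12 = 0
n=23: ⌊(24·360+291)/677⌋ − ⌊(23·360+291)/677⌋ = ⌊8931/677⌋ − ⌊8571/677⌋ = 13 − 12 = 1
n=24: ⌊(25·360+291)/677⌋ − ⌊(24·360+291)/677⌋ = ⌊9291/677⌋ − ⌊8931/677⌋ = 13 − 13 = 0
n=25: ⌊(26·360+291)/677⌋ − ⌊(25·360+291)/677⌋ = ⌊9651/677⌋ − ⌊9291/677⌋ = 14 − 13 = 1
n=26: ⌊(27·360+291)/677⌋ − ⌊(26·360+291)/677⌋ = ⌊10011/677⌋ − ⌊9651/677⌋ = 14 − 14 = 0
n=27: ⌊(28·360+291)/677⌋ − ⌊(27·360+291)/677⌋ = ⌊10371/677⌋ − ⌊10011/677⌋ = 15 − 14 = 1
n=28: ⌊(29·360+291)/677⌋ − ⌊(28·360+291)/677⌋ = ⌊10731/677⌋ − ⌊10371/677⌋ = 15 − 15 = 0
n=29: ⌊(30·360+291)/677⌋ − ⌊(29·360+291)/677⌋ = ⌊11091/677⌋ − ⌊10731/677⌋ = 16 − 15 = 1
n=30: ⌊(31·360+291)/677⌋ − ⌊(30·360+291)/677⌋ = ⌊11451/677⌋ − ⌊11091/677⌋ = 16 − 16 = 0
n=31: ⌊(32·360+291)/677⌋ − ⌊(31·360+291)/677⌋ = ⌊11811/677⌋ − ⌊11451/677⌋ = 17 − 16 = 1
n=32: ⌊(33·360+291)/677⌋ − ⌊(32·360+291)/677⌋ = ⌊12171/677⌋ − ⌊11811/677⌋ = 17 − 17 = 0
n=33: ⌊(34·360+291)/677⌋ − ⌊(33·360+291)/677⌋ = ⌊12531/677⌋ − ⌊12171/677⌋ = 18 − 17 = 1
n=34: ⌊(35·360+291)/677⌋ − ⌊(34·360+291)/677⌋ = ⌊12891/677⌋ − ⌊12531/677⌋ = 19 − 18 = 1
n=35: ⌊(36·360+291)/677⌋ − ⌊(35·360+291)/677⌋ = ⌊13251/677⌋ − ⌊12891/677⌋ = 19 − 19 = 0


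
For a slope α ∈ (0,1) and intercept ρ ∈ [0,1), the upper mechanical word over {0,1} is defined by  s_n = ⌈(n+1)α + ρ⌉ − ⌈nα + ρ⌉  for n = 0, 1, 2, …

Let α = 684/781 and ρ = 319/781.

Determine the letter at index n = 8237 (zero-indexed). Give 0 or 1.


(n+1)α + ρ = (8238·684 + 319) / 781 = 5635111/781
nα + ρ     = (8237·684 + 319) / 781 = 5634427/781
⌈5635111/781⌉ = 7216,  ⌈5634427/781⌉ = 7215
s_{8237} = 7216 − 7215 = 1

1


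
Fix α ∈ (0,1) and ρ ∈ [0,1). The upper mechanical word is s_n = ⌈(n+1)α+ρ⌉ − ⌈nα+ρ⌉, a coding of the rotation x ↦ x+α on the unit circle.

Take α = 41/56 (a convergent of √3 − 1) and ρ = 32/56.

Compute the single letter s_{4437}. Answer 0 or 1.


(n+1)α + ρ = (4438·41 + 32) / 56 = 181990/56
nα + ρ     = (4437·41 + 32) / 56 = 181949/56
⌈181990/56⌉ = 3250,  ⌈181949/56⌉ = 3250
s_{4437} = 3250 − 3250 = 0

0


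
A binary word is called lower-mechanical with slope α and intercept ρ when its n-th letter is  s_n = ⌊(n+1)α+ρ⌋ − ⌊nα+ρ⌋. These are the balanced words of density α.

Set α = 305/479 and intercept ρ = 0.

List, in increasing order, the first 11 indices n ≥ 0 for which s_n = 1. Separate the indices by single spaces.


1 3 4 6 7 9 10 12 14 15 17

n=0: ⌊305/479⌋−⌊0/479⌋ = 0−0 = 0
n=1: ⌊610/479⌋−⌊305/479⌋ = 1−0 = 1  ← one
n=2: ⌊915/479⌋−⌊610/479⌋ = 1−1 = 0
n=3: ⌊1220/479⌋−⌊915/479⌋ = 2−1 = 1  ← one
n=4: ⌊1525/479⌋−⌊1220/479⌋ = 3−2 = 1  ← one
n=5: ⌊1830/479⌋−⌊1525/479⌋ = 3−3 = 0
n=6: ⌊2135/479⌋−⌊1830/479⌋ = 4−3 = 1  ← one
n=7: ⌊2440/479⌋−⌊2135/479⌋ = 5−4 = 1  ← one
n=8: ⌊2745/479⌋−⌊2440/479⌋ = 5−5 = 0
n=9: ⌊3050/479⌋−⌊2745/479⌋ = 6−5 = 1  ← one
n=10: ⌊3355/479⌋−⌊3050/479⌋ = 7−6 = 1  ← one
n=11: ⌊3660/479⌋−⌊3355/479⌋ = 7−7 = 0
n=12: ⌊3965/479⌋−⌊3660/479⌋ = 8−7 = 1  ← one
n=13: ⌊4270/479⌋−⌊3965/479⌋ = 8−8 = 0
n=14: ⌊4575/479⌋−⌊4270/479⌋ = 9−8 = 1  ← one
n=15: ⌊4880/479⌋−⌊4575/479⌋ = 10−9 = 1  ← one
n=16: ⌊5185/479⌋−⌊4880/479⌋ = 10−10 = 0
n=17: ⌊5490/479⌋−⌊5185/479⌋ = 11−10 = 1  ← one
positions of the first 11 ones: 1 3 4 6 7 9 10 12 14 15 17


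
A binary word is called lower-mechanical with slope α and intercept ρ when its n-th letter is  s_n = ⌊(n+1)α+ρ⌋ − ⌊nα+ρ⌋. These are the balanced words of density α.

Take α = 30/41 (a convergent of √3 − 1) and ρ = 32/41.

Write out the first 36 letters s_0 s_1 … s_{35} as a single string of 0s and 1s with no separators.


n=0: ⌊(1·30+32)/41⌋ − ⌊(0·30+32)/41⌋ = ⌊62/41⌋ − ⌊32/41⌋ = 1 − 0 = 1
n=1: ⌊(2·30+32)/41⌋ − ⌊(1·30+32)/41⌋ = ⌊92/41⌋ − ⌊62/41⌋ = 2 − 1 = 1
n=2: ⌊(3·30+32)/41⌋ − ⌊(2·30+32)/41⌋ = ⌊122/41⌋ − ⌊92/41⌋ = 2 − 2 = 0
n=3: ⌊(4·30+32)/41⌋ − ⌊(3·30+32)/41⌋ = ⌊152/41⌋ − ⌊122/41⌋ = 3 − 2 = 1
n=4: ⌊(5·30+32)/41⌋ − ⌊(4·30+32)/41⌋ = ⌊182/41⌋ − ⌊152/41⌋ = 4 − 3 = 1
n=5: ⌊(6·30+32)/41⌋ − ⌊(5·30+32)/41⌋ = ⌊212/41⌋ − ⌊182/41⌋ = 5 − 4 = 1
n=6: ⌊(7·30+32)/41⌋ − ⌊(6·30+32)/41⌋ = ⌊242/41⌋ − ⌊212/41⌋ = 5 − 5 = 0
n=7: ⌊(8·30+32)/41⌋ − ⌊(7·30+32)/41⌋ = ⌊272/41⌋ − ⌊242/41⌋ = 6 − 5 = 1
n=8: ⌊(9·30+32)/41⌋ − ⌊(8·30+32)/41⌋ = ⌊302/41⌋ − ⌊272/41⌋ = 7 − 6 = 1
n=9: ⌊(10·30+32)/41⌋ − ⌊(9·30+32)/41⌋ = ⌊332/41⌋ − ⌊302/41⌋ = 8 − 7 = 1
n=10: ⌊(11·30+32)/41⌋ − ⌊(10·30+32)/41⌋ = ⌊362/41⌋ − ⌊332/41⌋ = 8 − 8 = 0
n=11: ⌊(12·30+32)/41⌋ − ⌊(11·30+32)/41⌋ = ⌊392/41⌋ − ⌊362/41⌋ = 9 − 8 = 1
n=12: ⌊(13·30+32)/41⌋ − ⌊(12·30+32)/41⌋ = ⌊422/41⌋ − ⌊392/41⌋ = 10 − 9 = 1
n=13: ⌊(14·30+32)/41⌋ − ⌊(13·30+32)/41⌋ = ⌊452/41⌋ − ⌊422/41⌋ = 11 − 10 = 1
n=14: ⌊(15·30+32)/41⌋ − ⌊(14·30+32)/41⌋ = ⌊482/41⌋ − ⌊452/41⌋ = 11 − 11 = 0
n=15: ⌊(16·30+32)/41⌋ − ⌊(15·30+32)/41⌋ = ⌊512/41⌋ − ⌊482/41⌋ = 12 − 11 = 1
n=16: ⌊(17·30+32)/41⌋ − ⌊(16·30+32)/41⌋ = ⌊542/41⌋ − ⌊512/41⌋ = 13 − 12 = 1
n=17: ⌊(18·30+32)/41⌋ − ⌊(17·30+32)/41⌋ = ⌊572/41⌋ − ⌊542/41⌋ = 13 − 13 = 0
n=18: ⌊(19·30+32)/41⌋ − ⌊(18·30+32)/41⌋ = ⌊602/41⌋ − ⌊572/41⌋ = 14 − 13 = 1
n=19: ⌊(20·30+32)/41⌋ − ⌊(19·30+32)/41⌋ = ⌊632/41⌋ − ⌊602/41⌋ = 15 − 14 = 1
n=20: ⌊(21·30+32)/41⌋ − ⌊(20·30+32)/41⌋ = ⌊662/41⌋ − ⌊632/41⌋ = 16 − 15 = 1
n=21: ⌊(22·30+32)/41⌋ − ⌊(21·30+32)/41⌋ = ⌊692/41⌋ − ⌊662/41⌋ = 16 − 16 = 0
n=22: ⌊(23·30+32)/41⌋ − ⌊(22·30+32)/41⌋ = ⌊722/41⌋ − ⌊692/41⌋ = 17 − 16 = 1
n=23: ⌊(24·30+32)/41⌋ − ⌊(23·30+32)/41⌋ = ⌊752/41⌋ − ⌊722/41⌋ = 18 − 17 = 1
n=24: ⌊(25·30+32)/41⌋ − ⌊(24·30+32)/41⌋ = ⌊782/41⌋ − ⌊752/41⌋ = 19 − 18 = 1
n=25: ⌊(26·30+32)/41⌋ − ⌊(25·30+32)/41⌋ = ⌊812/41⌋ − ⌊782/41⌋ = 19 − 19 = 0
n=26: ⌊(27·30+32)/41⌋ − ⌊(26·30+32)/41⌋ = ⌊842/41⌋ − ⌊812/41⌋ = 20 − 19 = 1
n=27: ⌊(28·30+32)/41⌋ − ⌊(27·30+32)/41⌋ = ⌊872/41⌋ − ⌊842/41⌋ = 21 − 20 = 1
n=28: ⌊(29·30+32)/41⌋ − ⌊(28·30+32)/41⌋ = ⌊902/41⌋ − ⌊872/41⌋ = 22 − 21 = 1
n=29: ⌊(30·30+32)/41⌋ − ⌊(29·30+32)/41⌋ = ⌊932/41⌋ − ⌊902/41⌋ = 22 − 22 = 0
n=30: ⌊(31·30+32)/41⌋ − ⌊(30·30+32)/41⌋ = ⌊962/41⌋ − ⌊932/41⌋ = 23 − 22 = 1
n=31: ⌊(32·30+32)/41⌋ − ⌊(31·30+32)/41⌋ = ⌊992/41⌋ − ⌊962/41⌋ = 24 − 23 = 1
n=32: ⌊(33·30+32)/41⌋ − ⌊(32·30+32)/41⌋ = ⌊1022/41⌋ − ⌊992/41⌋ = 24 − 24 = 0
n=33: ⌊(34·30+32)/41⌋ − ⌊(33·30+32)/41⌋ = ⌊1052/41⌋ − ⌊1022/41⌋ = 25 − 24 = 1
n=34: ⌊(35·30+32)/41⌋ − ⌊(34·30+32)/41⌋ = ⌊1082/41⌋ − ⌊1052/41⌋ = 26 − 25 = 1
n=35: ⌊(36·30+32)/41⌋ − ⌊(35·30+32)/41⌋ = ⌊1112/41⌋ − ⌊1082/41⌋ = 27 − 26 = 1

110111011101110110111011101110110111
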